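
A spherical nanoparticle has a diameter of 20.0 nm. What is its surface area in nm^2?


Radius r = 20.0/2 = 10 nm
Surface area SA = 4 * pi * r^2
SA = 4 * pi * (10)^2
SA = 1256.64 nm^2

1256.64


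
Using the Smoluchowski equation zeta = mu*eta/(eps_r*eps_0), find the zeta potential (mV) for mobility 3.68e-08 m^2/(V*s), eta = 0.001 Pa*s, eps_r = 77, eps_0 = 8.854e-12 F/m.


Smoluchowski equation: zeta = mu * eta / (eps_r * eps_0)
zeta = 3.68e-08 * 0.001 / (77 * 8.854e-12)
zeta = 0.053978 V = 53.98 mV

53.98


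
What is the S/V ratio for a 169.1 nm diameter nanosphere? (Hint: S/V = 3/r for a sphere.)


Radius r = 169.1/2 = 84.55 nm
S/V = 3 / r = 3 / 84.55
S/V = 0.0355 nm^-1

0.0355


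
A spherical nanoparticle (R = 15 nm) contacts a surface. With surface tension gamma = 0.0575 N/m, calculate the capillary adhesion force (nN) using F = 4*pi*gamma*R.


Convert radius: R = 15 nm = 1.5e-08 m
F = 4 * pi * gamma * R
F = 4 * pi * 0.0575 * 1.5e-08
F = 1.08385e-08 N = 10.8385 nN

10.8385


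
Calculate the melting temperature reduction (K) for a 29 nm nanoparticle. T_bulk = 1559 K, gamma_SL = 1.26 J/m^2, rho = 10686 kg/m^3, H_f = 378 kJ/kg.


Radius R = 29/2 = 14.5 nm = 1.45e-08 m
Convert H_f = 378 kJ/kg = 378000 J/kg
dT = 2 * gamma_SL * T_bulk / (rho * H_f * R)
dT = 2 * 1.26 * 1559 / (10686 * 378000 * 1.45e-08)
dT = 67.1 K

67.1


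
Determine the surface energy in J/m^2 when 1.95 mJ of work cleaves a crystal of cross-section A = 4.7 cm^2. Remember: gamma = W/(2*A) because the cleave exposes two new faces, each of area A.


Convert: A = 4.7 cm^2 = 0.00047 m^2, W = 1.95 mJ = 0.00195 J
Cleaving exposes two faces of area A, so total new surface = 2*A and gamma = W / (2*A)
gamma = 0.00195 / (2 * 0.00047)
gamma = 2.074 J/m^2

2.074


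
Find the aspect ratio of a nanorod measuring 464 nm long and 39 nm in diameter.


Aspect ratio AR = length / diameter
AR = 464 / 39
AR = 11.9

11.9


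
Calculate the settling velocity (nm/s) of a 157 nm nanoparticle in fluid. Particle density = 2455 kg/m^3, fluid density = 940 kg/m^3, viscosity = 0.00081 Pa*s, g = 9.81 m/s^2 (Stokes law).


Radius R = 157/2 nm = 7.85e-08 m
Density difference = 2455 - 940 = 1515 kg/m^3
v = 2 * R^2 * (rho_p - rho_f) * g / (9 * eta)
v = 2 * (7.85e-08)^2 * 1515 * 9.81 / (9 * 0.00081)
v = 2.5126e-08 m/s = 25.126 nm/s

25.126


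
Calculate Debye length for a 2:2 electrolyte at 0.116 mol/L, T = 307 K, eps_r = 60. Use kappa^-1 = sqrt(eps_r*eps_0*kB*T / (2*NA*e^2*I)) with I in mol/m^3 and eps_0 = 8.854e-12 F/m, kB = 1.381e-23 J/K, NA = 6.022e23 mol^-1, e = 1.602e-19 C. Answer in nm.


Ionic strength I = 0.116 * 2^2 * 1000 = 464 mol/m^3
kappa^-1 = sqrt(60 * 8.854e-12 * 1.381e-23 * 307 / (2 * 6.022e23 * (1.602e-19)^2 * 464))
kappa^-1 = 0.396 nm

0.396


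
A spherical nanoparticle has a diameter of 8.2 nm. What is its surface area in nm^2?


Radius r = 8.2/2 = 4.1 nm
Surface area SA = 4 * pi * r^2
SA = 4 * pi * (4.1)^2
SA = 211.24 nm^2

211.24


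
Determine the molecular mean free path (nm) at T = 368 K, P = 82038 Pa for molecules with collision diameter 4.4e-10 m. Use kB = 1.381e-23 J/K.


Mean free path: lambda = kB*T / (sqrt(2) * pi * d^2 * P)
lambda = 1.381e-23 * 368 / (sqrt(2) * pi * (4.4e-10)^2 * 82038)
lambda = 7.20205e-08 m
lambda = 72.02 nm

72.02


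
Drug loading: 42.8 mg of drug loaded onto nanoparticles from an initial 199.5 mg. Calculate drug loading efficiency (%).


Drug loading efficiency = (drug loaded / drug initial) * 100
DLE = 42.8 / 199.5 * 100
DLE = 0.2145 * 100
DLE = 21.45%

21.45


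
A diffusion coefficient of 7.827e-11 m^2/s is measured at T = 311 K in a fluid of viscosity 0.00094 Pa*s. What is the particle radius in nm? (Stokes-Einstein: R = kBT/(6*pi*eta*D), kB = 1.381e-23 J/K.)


Stokes-Einstein: R = kB*T / (6*pi*eta*D)
R = 1.381e-23 * 311 / (6 * pi * 0.00094 * 7.827e-11)
R = 3.09692e-09 m = 3.1 nm

3.1


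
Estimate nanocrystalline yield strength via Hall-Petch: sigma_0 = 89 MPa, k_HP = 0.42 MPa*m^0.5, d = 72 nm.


d = 72 nm = 7.2e-08 m
sqrt(d) = 0.0002683282
Hall-Petch contribution = k / sqrt(d) = 0.42 / 0.0002683282 = 1565.2 MPa
sigma = sigma_0 + k/sqrt(d) = 89 + 1565.2 = 1654.2 MPa

1654.2


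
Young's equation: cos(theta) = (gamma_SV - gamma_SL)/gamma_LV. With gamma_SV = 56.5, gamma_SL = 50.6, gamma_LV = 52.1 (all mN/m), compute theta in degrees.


cos(theta) = (gamma_SV - gamma_SL) / gamma_LV
cos(theta) = (56.5 - 50.6) / 52.1
cos(theta) = 0.113244
theta = arccos(0.113244) = 83.5 degrees

83.5


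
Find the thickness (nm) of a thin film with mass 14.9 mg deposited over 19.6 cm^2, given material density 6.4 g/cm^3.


Convert: m = 14.9 mg = 1.4900e-05 kg, A = 19.6 cm^2 = 1.9600e-03 m^2, rho = 6.4 g/cm^3 = 6400 kg/m^3
t = m / (A * rho)
t = 1.4900e-05 / (1.9600e-03 * 6400)
t = 1.1878e-06 m = 1187.8 nm

1187.8


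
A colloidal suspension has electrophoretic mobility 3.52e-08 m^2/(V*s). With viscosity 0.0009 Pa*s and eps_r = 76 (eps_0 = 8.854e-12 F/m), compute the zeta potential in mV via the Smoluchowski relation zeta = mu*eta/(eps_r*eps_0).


Smoluchowski equation: zeta = mu * eta / (eps_r * eps_0)
zeta = 3.52e-08 * 0.0009 / (76 * 8.854e-12)
zeta = 0.04708 V = 47.08 mV

47.08


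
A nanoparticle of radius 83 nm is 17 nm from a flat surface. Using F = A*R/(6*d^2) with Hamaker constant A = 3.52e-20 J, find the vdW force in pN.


Convert to SI: R = 83 nm = 8.3e-08 m, d = 17 nm = 1.7e-08 m
F = A * R / (6 * d^2)
F = 3.52e-20 * 8.3e-08 / (6 * (1.7e-08)^2)
F = 1.68489e-12 N = 1.685 pN

1.685


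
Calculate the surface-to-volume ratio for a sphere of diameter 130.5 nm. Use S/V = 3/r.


Radius r = 130.5/2 = 65.25 nm
S/V = 3 / r = 3 / 65.25
S/V = 0.046 nm^-1

0.046


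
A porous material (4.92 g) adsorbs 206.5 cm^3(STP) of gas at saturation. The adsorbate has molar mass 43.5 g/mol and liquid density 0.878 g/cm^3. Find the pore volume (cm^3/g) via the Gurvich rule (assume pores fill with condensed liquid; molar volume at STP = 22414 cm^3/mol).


Moles adsorbed n = V_ads / 22414 = 206.5 / 22414 = 9.212992e-03 mol
Liquid volume V_liq = n * M / rho_liq = 9.212992e-03 * 43.5 / 0.878 = 0.45645 cm^3
Specific pore volume V_pore = V_liq / m_sample = 0.45645 / 4.92
V_pore = 0.0928 cm^3/g

0.0928


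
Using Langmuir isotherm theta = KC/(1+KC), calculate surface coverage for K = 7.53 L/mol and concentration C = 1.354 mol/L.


Langmuir isotherm: theta = K*C / (1 + K*C)
K*C = 7.53 * 1.354 = 10.19562
theta = 10.19562 / (1 + 10.19562) = 10.19562 / 11.19562
theta = 0.9107

0.9107


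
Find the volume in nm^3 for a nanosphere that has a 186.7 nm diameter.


Radius r = 186.7/2 = 93.35 nm
Volume V = (4/3) * pi * r^3
V = (4/3) * pi * (93.35)^3
V = 3407466.35 nm^3

3407466.35


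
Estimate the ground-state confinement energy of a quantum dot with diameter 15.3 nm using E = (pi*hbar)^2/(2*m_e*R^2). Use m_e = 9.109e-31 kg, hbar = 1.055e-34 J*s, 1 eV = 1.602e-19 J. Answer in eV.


Radius R = 15.3/2 = 7.65 nm = 7.65e-09 m
E = (pi * 1.055e-34)^2 / (2 * 9.109e-31 * (7.65e-09)^2)
E(J) = 1.03034e-21
E = E(J) / 1.602e-19 = 0.0064 eV

0.0064


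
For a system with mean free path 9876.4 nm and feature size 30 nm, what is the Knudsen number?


Knudsen number Kn = lambda / L
Kn = 9876.4 / 30
Kn = 329.2133

329.2133


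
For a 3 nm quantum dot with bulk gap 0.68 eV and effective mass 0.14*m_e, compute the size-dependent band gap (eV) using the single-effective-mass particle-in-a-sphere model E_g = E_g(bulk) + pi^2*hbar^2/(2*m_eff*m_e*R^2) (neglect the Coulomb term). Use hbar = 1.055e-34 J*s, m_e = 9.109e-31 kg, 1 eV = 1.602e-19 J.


Radius R = 3/2 nm = 1.5e-09 m
Confinement energy dE = pi^2 * hbar^2 / (2 * m_eff * m_e * R^2)
dE = pi^2 * (1.055e-34)^2 / (2 * 0.14 * 9.109e-31 * (1.5e-09)^2) J, divided by 1.602e-19 J/eV
dE = 1.1949 eV
Total band gap = E_g(bulk) + dE = 0.68 + 1.1949 = 1.8749 eV

1.8749


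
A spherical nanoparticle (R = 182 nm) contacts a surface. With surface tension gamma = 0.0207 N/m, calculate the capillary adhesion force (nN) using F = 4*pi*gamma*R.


Convert radius: R = 182 nm = 1.82e-07 m
F = 4 * pi * gamma * R
F = 4 * pi * 0.0207 * 1.82e-07
F = 4.73425e-08 N = 47.3425 nN

47.3425


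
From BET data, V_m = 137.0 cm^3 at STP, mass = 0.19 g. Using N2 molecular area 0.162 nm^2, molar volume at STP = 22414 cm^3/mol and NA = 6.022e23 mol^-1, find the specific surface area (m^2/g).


Number of moles in monolayer = V_m / 22414 = 137.0 / 22414 = 0.00611225
Number of molecules = moles * NA = 0.00611225 * 6.022e23
SA = molecules * sigma / mass
SA = (137.0 / 22414) * 6.022e23 * 0.162e-18 / 0.19
SA = 3138.4 m^2/g

3138.4


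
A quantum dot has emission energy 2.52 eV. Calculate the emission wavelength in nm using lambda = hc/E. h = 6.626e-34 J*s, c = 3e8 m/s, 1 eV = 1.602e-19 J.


Convert energy: E = 2.52 eV = 2.52 * 1.602e-19 = 4.03704e-19 J
lambda = h*c / E = 6.626e-34 * 3e8 / 4.03704e-19
lambda = 4.9239e-07 m = 492.4 nm

492.4


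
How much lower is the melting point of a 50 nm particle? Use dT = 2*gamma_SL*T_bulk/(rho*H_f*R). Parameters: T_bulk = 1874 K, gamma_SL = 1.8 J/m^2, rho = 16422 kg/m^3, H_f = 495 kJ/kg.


Radius R = 50/2 = 25 nm = 2.5e-08 m
Convert H_f = 495 kJ/kg = 495000 J/kg
dT = 2 * gamma_SL * T_bulk / (rho * H_f * R)
dT = 2 * 1.8 * 1874 / (16422 * 495000 * 2.5e-08)
dT = 33.2 K

33.2


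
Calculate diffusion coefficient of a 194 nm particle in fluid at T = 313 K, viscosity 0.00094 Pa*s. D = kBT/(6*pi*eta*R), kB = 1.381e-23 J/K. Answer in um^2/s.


Radius R = 194/2 = 97 nm = 9.7e-08 m
D = kB*T / (6*pi*eta*R)
D = 1.381e-23 * 313 / (6 * pi * 0.00094 * 9.7e-08)
D = 2.515e-12 m^2/s = 2.515 um^2/s

2.515


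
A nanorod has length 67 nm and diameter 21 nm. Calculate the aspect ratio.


Aspect ratio AR = length / diameter
AR = 67 / 21
AR = 3.19

3.19


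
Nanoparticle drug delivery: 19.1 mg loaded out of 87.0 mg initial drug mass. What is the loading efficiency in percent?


Drug loading efficiency = (drug loaded / drug initial) * 100
DLE = 19.1 / 87.0 * 100
DLE = 0.2195 * 100
DLE = 21.95%

21.95


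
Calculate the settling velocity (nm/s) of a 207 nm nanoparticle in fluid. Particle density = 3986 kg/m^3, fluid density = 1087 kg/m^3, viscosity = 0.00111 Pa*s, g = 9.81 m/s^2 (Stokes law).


Radius R = 207/2 nm = 1.035e-07 m
Density difference = 3986 - 1087 = 2899 kg/m^3
v = 2 * R^2 * (rho_p - rho_f) * g / (9 * eta)
v = 2 * (1.035e-07)^2 * 2899 * 9.81 / (9 * 0.00111)
v = 6.09905e-08 m/s = 60.9905 nm/s

60.9905


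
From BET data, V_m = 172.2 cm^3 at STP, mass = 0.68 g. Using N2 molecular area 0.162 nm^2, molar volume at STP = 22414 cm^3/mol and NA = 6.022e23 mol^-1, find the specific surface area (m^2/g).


Number of moles in monolayer = V_m / 22414 = 172.2 / 22414 = 0.0076827
Number of molecules = moles * NA = 0.0076827 * 6.022e23
SA = molecules * sigma / mass
SA = (172.2 / 22414) * 6.022e23 * 0.162e-18 / 0.68
SA = 1102.2 m^2/g

1102.2


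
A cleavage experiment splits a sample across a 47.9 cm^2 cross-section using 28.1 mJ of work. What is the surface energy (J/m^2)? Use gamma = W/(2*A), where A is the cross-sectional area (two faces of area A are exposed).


Convert: A = 47.9 cm^2 = 0.00479 m^2, W = 28.1 mJ = 0.0281 J
Cleaving exposes two faces of area A, so total new surface = 2*A and gamma = W / (2*A)
gamma = 0.0281 / (2 * 0.00479)
gamma = 2.933 J/m^2

2.933


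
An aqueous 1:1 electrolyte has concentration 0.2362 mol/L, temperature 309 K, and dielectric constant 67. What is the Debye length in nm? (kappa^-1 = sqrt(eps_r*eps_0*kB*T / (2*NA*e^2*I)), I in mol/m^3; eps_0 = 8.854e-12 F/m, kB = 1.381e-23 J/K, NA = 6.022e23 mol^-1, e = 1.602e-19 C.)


Ionic strength I = 0.2362 * 1^2 * 1000 = 236.2 mol/m^3
kappa^-1 = sqrt(67 * 8.854e-12 * 1.381e-23 * 309 / (2 * 6.022e23 * (1.602e-19)^2 * 236.2))
kappa^-1 = 0.589 nm

0.589


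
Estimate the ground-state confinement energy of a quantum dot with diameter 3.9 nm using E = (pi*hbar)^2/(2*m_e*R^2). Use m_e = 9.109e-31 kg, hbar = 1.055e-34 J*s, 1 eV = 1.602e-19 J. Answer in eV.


Radius R = 3.9/2 = 1.95 nm = 1.95e-09 m
E = (pi * 1.055e-34)^2 / (2 * 9.109e-31 * (1.95e-09)^2)
E(J) = 1.58575e-20
E = E(J) / 1.602e-19 = 0.099 eV

0.099


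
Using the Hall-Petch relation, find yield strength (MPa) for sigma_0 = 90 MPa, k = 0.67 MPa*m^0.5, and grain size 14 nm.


d = 14 nm = 1.4e-08 m
sqrt(d) = 0.0001183216
Hall-Petch contribution = k / sqrt(d) = 0.67 / 0.0001183216 = 5662.5 MPa
sigma = sigma_0 + k/sqrt(d) = 90 + 5662.5 = 5752.5 MPa

5752.5


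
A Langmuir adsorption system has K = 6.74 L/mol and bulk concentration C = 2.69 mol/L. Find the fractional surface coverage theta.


Langmuir isotherm: theta = K*C / (1 + K*C)
K*C = 6.74 * 2.69 = 18.1306
theta = 18.1306 / (1 + 18.1306) = 18.1306 / 19.1306
theta = 0.9477

0.9477


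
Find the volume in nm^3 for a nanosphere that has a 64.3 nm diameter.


Radius r = 64.3/2 = 32.15 nm
Volume V = (4/3) * pi * r^3
V = (4/3) * pi * (32.15)^3
V = 139197.53 nm^3

139197.53


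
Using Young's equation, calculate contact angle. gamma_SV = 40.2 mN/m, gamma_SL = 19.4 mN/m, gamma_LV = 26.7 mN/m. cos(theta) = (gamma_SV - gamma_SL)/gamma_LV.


cos(theta) = (gamma_SV - gamma_SL) / gamma_LV
cos(theta) = (40.2 - 19.4) / 26.7
cos(theta) = 0.779026
theta = arccos(0.779026) = 38.83 degrees

38.83


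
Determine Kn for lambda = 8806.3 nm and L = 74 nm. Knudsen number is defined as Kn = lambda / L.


Knudsen number Kn = lambda / L
Kn = 8806.3 / 74
Kn = 119.0041

119.0041


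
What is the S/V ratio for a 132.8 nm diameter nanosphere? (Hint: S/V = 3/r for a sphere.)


Radius r = 132.8/2 = 66.4 nm
S/V = 3 / r = 3 / 66.4
S/V = 0.0452 nm^-1

0.0452


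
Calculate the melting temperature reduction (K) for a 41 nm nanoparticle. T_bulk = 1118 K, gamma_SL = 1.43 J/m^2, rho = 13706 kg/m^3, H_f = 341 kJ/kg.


Radius R = 41/2 = 20.5 nm = 2.05e-08 m
Convert H_f = 341 kJ/kg = 341000 J/kg
dT = 2 * gamma_SL * T_bulk / (rho * H_f * R)
dT = 2 * 1.43 * 1118 / (13706 * 341000 * 2.05e-08)
dT = 33.4 K

33.4


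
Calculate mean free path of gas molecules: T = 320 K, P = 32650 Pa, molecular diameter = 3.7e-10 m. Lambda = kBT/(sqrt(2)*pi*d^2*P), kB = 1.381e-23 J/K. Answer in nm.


Mean free path: lambda = kB*T / (sqrt(2) * pi * d^2 * P)
lambda = 1.381e-23 * 320 / (sqrt(2) * pi * (3.7e-10)^2 * 32650)
lambda = 2.22532e-07 m
lambda = 222.53 nm

222.53


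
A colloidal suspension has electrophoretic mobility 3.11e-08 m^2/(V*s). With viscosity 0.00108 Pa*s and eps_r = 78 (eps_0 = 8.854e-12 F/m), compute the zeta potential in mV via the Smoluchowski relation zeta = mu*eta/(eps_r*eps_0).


Smoluchowski equation: zeta = mu * eta / (eps_r * eps_0)
zeta = 3.11e-08 * 0.00108 / (78 * 8.854e-12)
zeta = 0.048635 V = 48.64 mV

48.64


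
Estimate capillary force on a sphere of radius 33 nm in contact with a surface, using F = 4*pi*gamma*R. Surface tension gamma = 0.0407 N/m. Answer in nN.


Convert radius: R = 33 nm = 3.3e-08 m
F = 4 * pi * gamma * R
F = 4 * pi * 0.0407 * 3.3e-08
F = 1.68779e-08 N = 16.8779 nN

16.8779


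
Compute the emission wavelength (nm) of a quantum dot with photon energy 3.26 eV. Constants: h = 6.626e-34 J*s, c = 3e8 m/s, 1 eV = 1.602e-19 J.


Convert energy: E = 3.26 eV = 3.26 * 1.602e-19 = 5.22252e-19 J
lambda = h*c / E = 6.626e-34 * 3e8 / 5.22252e-19
lambda = 3.80621e-07 m = 380.6 nm

380.6


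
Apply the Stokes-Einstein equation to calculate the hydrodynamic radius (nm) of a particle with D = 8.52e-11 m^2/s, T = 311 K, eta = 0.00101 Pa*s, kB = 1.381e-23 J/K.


Stokes-Einstein: R = kB*T / (6*pi*eta*D)
R = 1.381e-23 * 311 / (6 * pi * 0.00101 * 8.52e-11)
R = 2.64784e-09 m = 2.65 nm

2.65


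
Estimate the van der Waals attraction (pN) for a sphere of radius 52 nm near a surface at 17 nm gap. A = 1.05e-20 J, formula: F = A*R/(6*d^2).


Convert to SI: R = 52 nm = 5.2e-08 m, d = 17 nm = 1.7e-08 m
F = A * R / (6 * d^2)
F = 1.05e-20 * 5.2e-08 / (6 * (1.7e-08)^2)
F = 3.14879e-13 N = 0.315 pN

0.315


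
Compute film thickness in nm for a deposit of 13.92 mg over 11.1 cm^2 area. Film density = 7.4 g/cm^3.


Convert: m = 13.92 mg = 1.3920e-05 kg, A = 11.1 cm^2 = 1.1100e-03 m^2, rho = 7.4 g/cm^3 = 7400 kg/m^3
t = m / (A * rho)
t = 1.3920e-05 / (1.1100e-03 * 7400)
t = 1.6947e-06 m = 1694.7 nm

1694.7


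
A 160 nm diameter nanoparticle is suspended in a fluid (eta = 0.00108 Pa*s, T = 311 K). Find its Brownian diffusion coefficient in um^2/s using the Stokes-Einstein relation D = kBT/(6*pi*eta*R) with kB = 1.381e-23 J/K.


Radius R = 160/2 = 80 nm = 8e-08 m
D = kB*T / (6*pi*eta*R)
D = 1.381e-23 * 311 / (6 * pi * 0.00108 * 8e-08)
D = 2.63718e-12 m^2/s = 2.637 um^2/s

2.637


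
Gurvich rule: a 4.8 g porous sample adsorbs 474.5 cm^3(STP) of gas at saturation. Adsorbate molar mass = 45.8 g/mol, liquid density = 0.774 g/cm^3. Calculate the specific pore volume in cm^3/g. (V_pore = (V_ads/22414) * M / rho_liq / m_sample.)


Moles adsorbed n = V_ads / 22414 = 474.5 / 22414 = 2.116980e-02 mol
Liquid volume V_liq = n * M / rho_liq = 2.116980e-02 * 45.8 / 0.774 = 1.25268 cm^3
Specific pore volume V_pore = V_liq / m_sample = 1.25268 / 4.8
V_pore = 0.261 cm^3/g

0.261


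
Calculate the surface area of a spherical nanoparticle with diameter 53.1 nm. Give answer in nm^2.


Radius r = 53.1/2 = 26.55 nm
Surface area SA = 4 * pi * r^2
SA = 4 * pi * (26.55)^2
SA = 8858.07 nm^2

8858.07


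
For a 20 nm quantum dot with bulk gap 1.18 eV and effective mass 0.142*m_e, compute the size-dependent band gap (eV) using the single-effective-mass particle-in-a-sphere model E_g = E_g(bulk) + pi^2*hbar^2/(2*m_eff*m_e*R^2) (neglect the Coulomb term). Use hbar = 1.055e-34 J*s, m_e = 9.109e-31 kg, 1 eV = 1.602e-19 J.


Radius R = 20/2 nm = 1e-08 m
Confinement energy dE = pi^2 * hbar^2 / (2 * m_eff * m_e * R^2)
dE = pi^2 * (1.055e-34)^2 / (2 * 0.142 * 9.109e-31 * (1e-08)^2) J, divided by 1.602e-19 J/eV
dE = 0.0265 eV
Total band gap = E_g(bulk) + dE = 1.18 + 0.0265 = 1.2065 eV

1.2065


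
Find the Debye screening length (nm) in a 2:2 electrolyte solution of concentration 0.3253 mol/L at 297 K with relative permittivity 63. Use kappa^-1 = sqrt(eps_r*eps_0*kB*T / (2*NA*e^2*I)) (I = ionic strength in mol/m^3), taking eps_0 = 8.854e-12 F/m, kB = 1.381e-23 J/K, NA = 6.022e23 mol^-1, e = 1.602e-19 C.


Ionic strength I = 0.3253 * 2^2 * 1000 = 1301.2 mol/m^3
kappa^-1 = sqrt(63 * 8.854e-12 * 1.381e-23 * 297 / (2 * 6.022e23 * (1.602e-19)^2 * 1301.2))
kappa^-1 = 0.239 nm

0.239


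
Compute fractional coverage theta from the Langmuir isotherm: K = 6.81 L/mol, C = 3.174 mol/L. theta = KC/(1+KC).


Langmuir isotherm: theta = K*C / (1 + K*C)
K*C = 6.81 * 3.174 = 21.61494
theta = 21.61494 / (1 + 21.61494) = 21.61494 / 22.61494
theta = 0.9558

0.9558


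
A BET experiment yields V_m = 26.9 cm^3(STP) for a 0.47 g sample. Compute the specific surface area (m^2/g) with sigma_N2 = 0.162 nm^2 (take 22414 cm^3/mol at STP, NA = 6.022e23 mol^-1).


Number of moles in monolayer = V_m / 22414 = 26.9 / 22414 = 0.00120014
Number of molecules = moles * NA = 0.00120014 * 6.022e23
SA = molecules * sigma / mass
SA = (26.9 / 22414) * 6.022e23 * 0.162e-18 / 0.47
SA = 249.1 m^2/g

249.1


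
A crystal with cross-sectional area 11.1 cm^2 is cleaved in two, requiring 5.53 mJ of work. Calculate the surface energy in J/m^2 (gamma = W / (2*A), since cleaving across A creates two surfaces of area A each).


Convert: A = 11.1 cm^2 = 0.00111 m^2, W = 5.53 mJ = 0.00553 J
Cleaving exposes two faces of area A, so total new surface = 2*A and gamma = W / (2*A)
gamma = 0.00553 / (2 * 0.00111)
gamma = 2.491 J/m^2

2.491


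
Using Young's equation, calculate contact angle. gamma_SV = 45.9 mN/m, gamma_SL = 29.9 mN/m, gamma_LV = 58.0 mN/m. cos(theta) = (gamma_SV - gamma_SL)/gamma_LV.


cos(theta) = (gamma_SV - gamma_SL) / gamma_LV
cos(theta) = (45.9 - 29.9) / 58.0
cos(theta) = 0.275862
theta = arccos(0.275862) = 73.99 degrees

73.99


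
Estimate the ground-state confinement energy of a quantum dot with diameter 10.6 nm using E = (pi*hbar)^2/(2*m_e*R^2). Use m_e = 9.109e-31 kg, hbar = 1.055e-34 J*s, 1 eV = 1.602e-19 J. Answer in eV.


Radius R = 10.6/2 = 5.3 nm = 5.3e-09 m
E = (pi * 1.055e-34)^2 / (2 * 9.109e-31 * (5.3e-09)^2)
E(J) = 2.14661e-21
E = E(J) / 1.602e-19 = 0.0134 eV

0.0134


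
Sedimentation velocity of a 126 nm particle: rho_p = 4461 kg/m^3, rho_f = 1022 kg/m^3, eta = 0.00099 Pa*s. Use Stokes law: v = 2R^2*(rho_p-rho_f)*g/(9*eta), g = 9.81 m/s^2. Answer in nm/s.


Radius R = 126/2 nm = 6.3e-08 m
Density difference = 4461 - 1022 = 3439 kg/m^3
v = 2 * R^2 * (rho_p - rho_f) * g / (9 * eta)
v = 2 * (6.3e-08)^2 * 3439 * 9.81 / (9 * 0.00099)
v = 3.00562e-08 m/s = 30.0562 nm/s

30.0562


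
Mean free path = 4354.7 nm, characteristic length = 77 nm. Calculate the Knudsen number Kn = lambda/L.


Knudsen number Kn = lambda / L
Kn = 4354.7 / 77
Kn = 56.5545

56.5545


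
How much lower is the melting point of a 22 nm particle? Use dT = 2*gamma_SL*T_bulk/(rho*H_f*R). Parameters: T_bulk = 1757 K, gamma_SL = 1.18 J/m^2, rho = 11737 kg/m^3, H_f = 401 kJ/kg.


Radius R = 22/2 = 11 nm = 1.1e-08 m
Convert H_f = 401 kJ/kg = 401000 J/kg
dT = 2 * gamma_SL * T_bulk / (rho * H_f * R)
dT = 2 * 1.18 * 1757 / (11737 * 401000 * 1.1e-08)
dT = 80.1 K

80.1


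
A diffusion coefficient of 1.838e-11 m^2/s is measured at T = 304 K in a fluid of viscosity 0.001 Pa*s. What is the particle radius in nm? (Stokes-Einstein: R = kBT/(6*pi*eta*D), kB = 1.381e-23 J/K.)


Stokes-Einstein: R = kB*T / (6*pi*eta*D)
R = 1.381e-23 * 304 / (6 * pi * 0.001 * 1.838e-11)
R = 1.21177e-08 m = 12.12 nm

12.12


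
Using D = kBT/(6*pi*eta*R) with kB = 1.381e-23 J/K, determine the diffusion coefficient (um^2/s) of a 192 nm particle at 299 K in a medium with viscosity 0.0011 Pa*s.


Radius R = 192/2 = 96 nm = 9.6e-08 m
D = kB*T / (6*pi*eta*R)
D = 1.381e-23 * 299 / (6 * pi * 0.0011 * 9.6e-08)
D = 2.07443e-12 m^2/s = 2.074 um^2/s

2.074


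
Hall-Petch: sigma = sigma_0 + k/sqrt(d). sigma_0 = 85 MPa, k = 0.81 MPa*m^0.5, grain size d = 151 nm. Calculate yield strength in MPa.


d = 151 nm = 1.51e-07 m
sqrt(d) = 0.0003885872
Hall-Petch contribution = k / sqrt(d) = 0.81 / 0.0003885872 = 2084.5 MPa
sigma = sigma_0 + k/sqrt(d) = 85 + 2084.5 = 2169.5 MPa

2169.5


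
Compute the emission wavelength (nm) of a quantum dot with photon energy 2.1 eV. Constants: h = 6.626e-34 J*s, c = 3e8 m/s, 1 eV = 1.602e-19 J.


Convert energy: E = 2.1 eV = 2.1 * 1.602e-19 = 3.3642e-19 J
lambda = h*c / E = 6.626e-34 * 3e8 / 3.3642e-19
lambda = 5.90869e-07 m = 590.9 nm

590.9


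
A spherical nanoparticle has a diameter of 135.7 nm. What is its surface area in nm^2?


Radius r = 135.7/2 = 67.85 nm
Surface area SA = 4 * pi * r^2
SA = 4 * pi * (67.85)^2
SA = 57850.83 nm^2

57850.83


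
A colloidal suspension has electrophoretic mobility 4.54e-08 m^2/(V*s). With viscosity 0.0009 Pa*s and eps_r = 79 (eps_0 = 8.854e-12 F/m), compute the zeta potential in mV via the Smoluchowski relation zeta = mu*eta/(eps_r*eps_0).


Smoluchowski equation: zeta = mu * eta / (eps_r * eps_0)
zeta = 4.54e-08 * 0.0009 / (79 * 8.854e-12)
zeta = 0.058416 V = 58.42 mV

58.42


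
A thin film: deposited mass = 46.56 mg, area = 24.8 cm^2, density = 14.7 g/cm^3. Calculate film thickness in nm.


Convert: m = 46.56 mg = 4.6560e-05 kg, A = 24.8 cm^2 = 2.4800e-03 m^2, rho = 14.7 g/cm^3 = 14700 kg/m^3
t = m / (A * rho)
t = 4.6560e-05 / (2.4800e-03 * 14700)
t = 1.2772e-06 m = 1277.2 nm

1277.2


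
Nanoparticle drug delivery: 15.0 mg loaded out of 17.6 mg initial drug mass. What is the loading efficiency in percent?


Drug loading efficiency = (drug loaded / drug initial) * 100
DLE = 15.0 / 17.6 * 100
DLE = 0.8523 * 100
DLE = 85.23%

85.23


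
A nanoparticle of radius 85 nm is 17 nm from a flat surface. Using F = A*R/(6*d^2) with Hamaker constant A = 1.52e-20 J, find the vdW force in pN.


Convert to SI: R = 85 nm = 8.5e-08 m, d = 17 nm = 1.7e-08 m
F = A * R / (6 * d^2)
F = 1.52e-20 * 8.5e-08 / (6 * (1.7e-08)^2)
F = 7.45098e-13 N = 0.745 pN

0.745


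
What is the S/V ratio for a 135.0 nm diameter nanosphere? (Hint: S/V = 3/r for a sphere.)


Radius r = 135.0/2 = 67.5 nm
S/V = 3 / r = 3 / 67.5
S/V = 0.0444 nm^-1

0.0444


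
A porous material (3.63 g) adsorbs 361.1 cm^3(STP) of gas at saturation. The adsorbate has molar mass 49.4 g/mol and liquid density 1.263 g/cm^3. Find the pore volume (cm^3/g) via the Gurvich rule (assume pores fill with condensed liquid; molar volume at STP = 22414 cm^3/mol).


Moles adsorbed n = V_ads / 22414 = 361.1 / 22414 = 1.611047e-02 mol
Liquid volume V_liq = n * M / rho_liq = 1.611047e-02 * 49.4 / 1.263 = 0.63013 cm^3
Specific pore volume V_pore = V_liq / m_sample = 0.63013 / 3.63
V_pore = 0.1736 cm^3/g

0.1736


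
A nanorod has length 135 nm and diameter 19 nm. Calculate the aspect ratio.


Aspect ratio AR = length / diameter
AR = 135 / 19
AR = 7.11

7.11


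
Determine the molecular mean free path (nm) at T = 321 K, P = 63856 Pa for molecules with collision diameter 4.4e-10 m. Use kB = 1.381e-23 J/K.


Mean free path: lambda = kB*T / (sqrt(2) * pi * d^2 * P)
lambda = 1.381e-23 * 321 / (sqrt(2) * pi * (4.4e-10)^2 * 63856)
lambda = 8.07099e-08 m
lambda = 80.71 nm

80.71


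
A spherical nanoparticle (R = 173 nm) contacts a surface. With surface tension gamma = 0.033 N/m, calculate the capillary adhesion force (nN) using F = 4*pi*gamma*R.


Convert radius: R = 173 nm = 1.73e-07 m
F = 4 * pi * gamma * R
F = 4 * pi * 0.033 * 1.73e-07
F = 7.17414e-08 N = 71.7414 nN

71.7414


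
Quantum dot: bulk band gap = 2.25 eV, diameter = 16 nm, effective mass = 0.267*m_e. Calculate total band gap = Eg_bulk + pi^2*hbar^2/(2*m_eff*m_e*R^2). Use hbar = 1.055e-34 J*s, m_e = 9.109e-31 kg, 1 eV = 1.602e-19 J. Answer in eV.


Radius R = 16/2 nm = 8e-09 m
Confinement energy dE = pi^2 * hbar^2 / (2 * m_eff * m_e * R^2)
dE = pi^2 * (1.055e-34)^2 / (2 * 0.267 * 9.109e-31 * (8e-09)^2) J, divided by 1.602e-19 J/eV
dE = 0.022 eV
Total band gap = E_g(bulk) + dE = 2.25 + 0.022 = 2.272 eV

2.272


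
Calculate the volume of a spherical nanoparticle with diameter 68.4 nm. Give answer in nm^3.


Radius r = 68.4/2 = 34.2 nm
Volume V = (4/3) * pi * r^3
V = (4/3) * pi * (34.2)^3
V = 167558.68 nm^3

167558.68


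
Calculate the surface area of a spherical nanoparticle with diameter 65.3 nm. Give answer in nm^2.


Radius r = 65.3/2 = 32.65 nm
Surface area SA = 4 * pi * r^2
SA = 4 * pi * (32.65)^2
SA = 13396.03 nm^2

13396.03


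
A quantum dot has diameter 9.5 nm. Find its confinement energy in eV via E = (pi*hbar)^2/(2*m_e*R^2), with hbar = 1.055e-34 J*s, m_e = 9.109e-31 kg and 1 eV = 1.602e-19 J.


Radius R = 9.5/2 = 4.75 nm = 4.75e-09 m
E = (pi * 1.055e-34)^2 / (2 * 9.109e-31 * (4.75e-09)^2)
E(J) = 2.67249e-21
E = E(J) / 1.602e-19 = 0.0167 eV

0.0167


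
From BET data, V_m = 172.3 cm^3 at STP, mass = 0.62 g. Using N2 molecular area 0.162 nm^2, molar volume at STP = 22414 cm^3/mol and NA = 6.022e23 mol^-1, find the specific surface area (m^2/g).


Number of moles in monolayer = V_m / 22414 = 172.3 / 22414 = 0.00768716
Number of molecules = moles * NA = 0.00768716 * 6.022e23
SA = molecules * sigma / mass
SA = (172.3 / 22414) * 6.022e23 * 0.162e-18 / 0.62
SA = 1209.6 m^2/g

1209.6


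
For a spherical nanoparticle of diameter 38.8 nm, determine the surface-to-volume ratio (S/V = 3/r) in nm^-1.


Radius r = 38.8/2 = 19.4 nm
S/V = 3 / r = 3 / 19.4
S/V = 0.1546 nm^-1

0.1546


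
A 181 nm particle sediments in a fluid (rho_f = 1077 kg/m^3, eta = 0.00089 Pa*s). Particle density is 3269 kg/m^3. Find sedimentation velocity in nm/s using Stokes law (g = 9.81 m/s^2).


Radius R = 181/2 nm = 9.05e-08 m
Density difference = 3269 - 1077 = 2192 kg/m^3
v = 2 * R^2 * (rho_p - rho_f) * g / (9 * eta)
v = 2 * (9.05e-08)^2 * 2192 * 9.81 / (9 * 0.00089)
v = 4.39748e-08 m/s = 43.9748 nm/s

43.9748


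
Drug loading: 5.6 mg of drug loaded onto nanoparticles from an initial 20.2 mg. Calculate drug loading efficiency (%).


Drug loading efficiency = (drug loaded / drug initial) * 100
DLE = 5.6 / 20.2 * 100
DLE = 0.2772 * 100
DLE = 27.72%

27.72


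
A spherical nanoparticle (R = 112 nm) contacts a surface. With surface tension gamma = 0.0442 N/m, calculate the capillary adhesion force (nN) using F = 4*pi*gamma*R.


Convert radius: R = 112 nm = 1.12e-07 m
F = 4 * pi * gamma * R
F = 4 * pi * 0.0442 * 1.12e-07
F = 6.22086e-08 N = 62.2086 nN

62.2086


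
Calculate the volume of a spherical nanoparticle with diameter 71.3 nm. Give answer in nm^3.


Radius r = 71.3/2 = 35.65 nm
Volume V = (4/3) * pi * r^3
V = (4/3) * pi * (35.65)^3
V = 189787.33 nm^3

189787.33


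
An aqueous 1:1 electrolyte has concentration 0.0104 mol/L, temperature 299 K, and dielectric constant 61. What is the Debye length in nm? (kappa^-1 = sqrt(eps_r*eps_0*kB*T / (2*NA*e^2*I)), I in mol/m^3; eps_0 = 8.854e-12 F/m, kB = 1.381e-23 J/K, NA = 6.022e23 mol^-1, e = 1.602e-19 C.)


Ionic strength I = 0.0104 * 1^2 * 1000 = 10.4 mol/m^3
kappa^-1 = sqrt(61 * 8.854e-12 * 1.381e-23 * 299 / (2 * 6.022e23 * (1.602e-19)^2 * 10.4))
kappa^-1 = 2.634 nm

2.634


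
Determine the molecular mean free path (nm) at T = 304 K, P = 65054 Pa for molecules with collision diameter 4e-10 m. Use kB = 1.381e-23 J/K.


Mean free path: lambda = kB*T / (sqrt(2) * pi * d^2 * P)
lambda = 1.381e-23 * 304 / (sqrt(2) * pi * (4e-10)^2 * 65054)
lambda = 9.07838e-08 m
lambda = 90.78 nm

90.78


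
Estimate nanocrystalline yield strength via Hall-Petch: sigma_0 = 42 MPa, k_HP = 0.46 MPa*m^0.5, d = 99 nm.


d = 99 nm = 9.9e-08 m
sqrt(d) = 0.0003146427
Hall-Petch contribution = k / sqrt(d) = 0.46 / 0.0003146427 = 1462.0 MPa
sigma = sigma_0 + k/sqrt(d) = 42 + 1462.0 = 1504.0 MPa

1504.0


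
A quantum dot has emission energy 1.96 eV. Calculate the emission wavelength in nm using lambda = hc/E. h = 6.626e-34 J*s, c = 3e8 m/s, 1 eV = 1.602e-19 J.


Convert energy: E = 1.96 eV = 1.96 * 1.602e-19 = 3.13992e-19 J
lambda = h*c / E = 6.626e-34 * 3e8 / 3.13992e-19
lambda = 6.33073e-07 m = 633.1 nm

633.1


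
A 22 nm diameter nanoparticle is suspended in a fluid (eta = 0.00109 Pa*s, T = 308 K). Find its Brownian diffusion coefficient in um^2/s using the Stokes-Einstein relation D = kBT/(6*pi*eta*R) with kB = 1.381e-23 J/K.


Radius R = 22/2 = 11 nm = 1.1e-08 m
D = kB*T / (6*pi*eta*R)
D = 1.381e-23 * 308 / (6 * pi * 0.00109 * 1.1e-08)
D = 1.88202e-11 m^2/s = 18.82 um^2/s

18.82


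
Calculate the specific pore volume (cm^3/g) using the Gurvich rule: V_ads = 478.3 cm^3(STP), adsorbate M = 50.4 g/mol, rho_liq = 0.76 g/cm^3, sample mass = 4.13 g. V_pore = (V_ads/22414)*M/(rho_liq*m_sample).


Moles adsorbed n = V_ads / 22414 = 478.3 / 22414 = 2.133934e-02 mol
Liquid volume V_liq = n * M / rho_liq = 2.133934e-02 * 50.4 / 0.76 = 1.41514 cm^3
Specific pore volume V_pore = V_liq / m_sample = 1.41514 / 4.13
V_pore = 0.3426 cm^3/g

0.3426


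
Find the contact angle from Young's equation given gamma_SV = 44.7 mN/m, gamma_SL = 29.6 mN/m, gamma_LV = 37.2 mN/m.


cos(theta) = (gamma_SV - gamma_SL) / gamma_LV
cos(theta) = (44.7 - 29.6) / 37.2
cos(theta) = 0.405914
theta = arccos(0.405914) = 66.05 degrees

66.05


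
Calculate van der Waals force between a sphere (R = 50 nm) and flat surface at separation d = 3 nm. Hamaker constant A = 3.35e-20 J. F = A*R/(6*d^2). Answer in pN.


Convert to SI: R = 50 nm = 5e-08 m, d = 3 nm = 3e-09 m
F = A * R / (6 * d^2)
F = 3.35e-20 * 5e-08 / (6 * (3e-09)^2)
F = 3.10185e-11 N = 31.019 pN

31.019


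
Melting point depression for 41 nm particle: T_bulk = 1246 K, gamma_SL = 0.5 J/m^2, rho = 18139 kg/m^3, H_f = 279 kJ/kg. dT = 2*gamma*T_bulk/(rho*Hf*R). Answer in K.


Radius R = 41/2 = 20.5 nm = 2.05e-08 m
Convert H_f = 279 kJ/kg = 279000 J/kg
dT = 2 * gamma_SL * T_bulk / (rho * H_f * R)
dT = 2 * 0.5 * 1246 / (18139 * 279000 * 2.05e-08)
dT = 12.0 K

12.0


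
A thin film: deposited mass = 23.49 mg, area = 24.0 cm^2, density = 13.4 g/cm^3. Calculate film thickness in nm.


Convert: m = 23.49 mg = 2.3490e-05 kg, A = 24.0 cm^2 = 2.4000e-03 m^2, rho = 13.4 g/cm^3 = 13400 kg/m^3
t = m / (A * rho)
t = 2.3490e-05 / (2.4000e-03 * 13400)
t = 7.3041e-07 m = 730.4 nm

730.4


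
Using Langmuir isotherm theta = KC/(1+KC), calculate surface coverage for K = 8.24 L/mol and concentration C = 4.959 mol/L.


Langmuir isotherm: theta = K*C / (1 + K*C)
K*C = 8.24 * 4.959 = 40.86216
theta = 40.86216 / (1 + 40.86216) = 40.86216 / 41.86216
theta = 0.9761

0.9761


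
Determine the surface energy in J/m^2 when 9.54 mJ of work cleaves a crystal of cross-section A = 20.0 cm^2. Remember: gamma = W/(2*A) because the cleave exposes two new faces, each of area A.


Convert: A = 20.0 cm^2 = 0.002 m^2, W = 9.54 mJ = 0.00954 J
Cleaving exposes two faces of area A, so total new surface = 2*A and gamma = W / (2*A)
gamma = 0.00954 / (2 * 0.002)
gamma = 2.385 J/m^2

2.385


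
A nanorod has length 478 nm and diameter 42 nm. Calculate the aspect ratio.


Aspect ratio AR = length / diameter
AR = 478 / 42
AR = 11.38

11.38


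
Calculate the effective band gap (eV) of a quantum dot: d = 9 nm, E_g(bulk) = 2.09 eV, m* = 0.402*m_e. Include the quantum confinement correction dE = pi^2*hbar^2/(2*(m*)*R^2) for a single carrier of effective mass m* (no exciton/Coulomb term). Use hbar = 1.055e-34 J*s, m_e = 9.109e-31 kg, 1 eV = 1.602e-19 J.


Radius R = 9/2 nm = 4.5e-09 m
Confinement energy dE = pi^2 * hbar^2 / (2 * m_eff * m_e * R^2)
dE = pi^2 * (1.055e-34)^2 / (2 * 0.402 * 9.109e-31 * (4.5e-09)^2) J, divided by 1.602e-19 J/eV
dE = 0.0462 eV
Total band gap = E_g(bulk) + dE = 2.09 + 0.0462 = 2.1362 eV

2.1362


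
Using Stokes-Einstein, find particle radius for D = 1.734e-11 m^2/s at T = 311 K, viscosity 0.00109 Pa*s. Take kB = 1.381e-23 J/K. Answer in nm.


Stokes-Einstein: R = kB*T / (6*pi*eta*D)
R = 1.381e-23 * 311 / (6 * pi * 0.00109 * 1.734e-11)
R = 1.20553e-08 m = 12.06 nm

12.06


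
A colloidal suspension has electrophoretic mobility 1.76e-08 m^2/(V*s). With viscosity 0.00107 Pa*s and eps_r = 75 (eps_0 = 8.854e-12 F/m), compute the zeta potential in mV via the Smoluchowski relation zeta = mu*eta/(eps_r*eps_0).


Smoluchowski equation: zeta = mu * eta / (eps_r * eps_0)
zeta = 1.76e-08 * 0.00107 / (75 * 8.854e-12)
zeta = 0.028359 V = 28.36 mV

28.36


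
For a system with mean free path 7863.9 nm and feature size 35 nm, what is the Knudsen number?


Knudsen number Kn = lambda / L
Kn = 7863.9 / 35
Kn = 224.6829

224.6829


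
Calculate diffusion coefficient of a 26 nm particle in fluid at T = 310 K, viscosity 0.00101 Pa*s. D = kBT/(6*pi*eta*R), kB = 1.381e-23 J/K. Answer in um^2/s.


Radius R = 26/2 = 13 nm = 1.3e-08 m
D = kB*T / (6*pi*eta*R)
D = 1.381e-23 * 310 / (6 * pi * 0.00101 * 1.3e-08)
D = 1.72977e-11 m^2/s = 17.298 um^2/s

17.298


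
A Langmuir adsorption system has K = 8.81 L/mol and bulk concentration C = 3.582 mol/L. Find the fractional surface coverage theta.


Langmuir isotherm: theta = K*C / (1 + K*C)
K*C = 8.81 * 3.582 = 31.55742
theta = 31.55742 / (1 + 31.55742) = 31.55742 / 32.55742
theta = 0.9693

0.9693


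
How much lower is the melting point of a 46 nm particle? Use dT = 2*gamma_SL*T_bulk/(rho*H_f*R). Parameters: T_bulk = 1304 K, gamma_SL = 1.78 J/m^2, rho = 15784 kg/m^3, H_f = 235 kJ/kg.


Radius R = 46/2 = 23 nm = 2.3e-08 m
Convert H_f = 235 kJ/kg = 235000 J/kg
dT = 2 * gamma_SL * T_bulk / (rho * H_f * R)
dT = 2 * 1.78 * 1304 / (15784 * 235000 * 2.3e-08)
dT = 54.4 K

54.4


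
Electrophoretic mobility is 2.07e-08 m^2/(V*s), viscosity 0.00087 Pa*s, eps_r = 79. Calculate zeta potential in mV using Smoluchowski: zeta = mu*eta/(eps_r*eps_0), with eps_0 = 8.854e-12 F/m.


Smoluchowski equation: zeta = mu * eta / (eps_r * eps_0)
zeta = 2.07e-08 * 0.00087 / (79 * 8.854e-12)
zeta = 0.025747 V = 25.75 mV

25.75


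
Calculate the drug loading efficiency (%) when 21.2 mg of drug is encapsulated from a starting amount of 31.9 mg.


Drug loading efficiency = (drug loaded / drug initial) * 100
DLE = 21.2 / 31.9 * 100
DLE = 0.6646 * 100
DLE = 66.46%

66.46


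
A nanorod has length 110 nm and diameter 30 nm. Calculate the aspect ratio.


Aspect ratio AR = length / diameter
AR = 110 / 30
AR = 3.67

3.67


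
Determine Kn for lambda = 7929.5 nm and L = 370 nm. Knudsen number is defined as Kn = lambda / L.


Knudsen number Kn = lambda / L
Kn = 7929.5 / 370
Kn = 21.4311

21.4311


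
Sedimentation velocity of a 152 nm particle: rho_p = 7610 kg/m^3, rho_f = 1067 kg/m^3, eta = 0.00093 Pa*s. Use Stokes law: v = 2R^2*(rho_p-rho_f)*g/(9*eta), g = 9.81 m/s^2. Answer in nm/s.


Radius R = 152/2 nm = 7.6e-08 m
Density difference = 7610 - 1067 = 6543 kg/m^3
v = 2 * R^2 * (rho_p - rho_f) * g / (9 * eta)
v = 2 * (7.6e-08)^2 * 6543 * 9.81 / (9 * 0.00093)
v = 8.85886e-08 m/s = 88.5886 nm/s

88.5886


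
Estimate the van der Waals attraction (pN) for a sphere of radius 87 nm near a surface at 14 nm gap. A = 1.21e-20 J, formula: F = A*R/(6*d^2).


Convert to SI: R = 87 nm = 8.7e-08 m, d = 14 nm = 1.4e-08 m
F = A * R / (6 * d^2)
F = 1.21e-20 * 8.7e-08 / (6 * (1.4e-08)^2)
F = 8.95153e-13 N = 0.895 pN

0.895


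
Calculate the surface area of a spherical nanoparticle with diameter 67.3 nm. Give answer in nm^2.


Radius r = 67.3/2 = 33.65 nm
Surface area SA = 4 * pi * r^2
SA = 4 * pi * (33.65)^2
SA = 14229.18 nm^2

14229.18


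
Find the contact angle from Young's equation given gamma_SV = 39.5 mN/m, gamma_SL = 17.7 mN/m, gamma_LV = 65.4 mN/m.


cos(theta) = (gamma_SV - gamma_SL) / gamma_LV
cos(theta) = (39.5 - 17.7) / 65.4
cos(theta) = 0.333333
theta = arccos(0.333333) = 70.53 degrees

70.53


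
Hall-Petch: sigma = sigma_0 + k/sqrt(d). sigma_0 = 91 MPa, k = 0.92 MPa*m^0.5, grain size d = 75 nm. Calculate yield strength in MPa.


d = 75 nm = 7.5e-08 m
sqrt(d) = 0.0002738613
Hall-Petch contribution = k / sqrt(d) = 0.92 / 0.0002738613 = 3359.4 MPa
sigma = sigma_0 + k/sqrt(d) = 91 + 3359.4 = 3450.4 MPa

3450.4


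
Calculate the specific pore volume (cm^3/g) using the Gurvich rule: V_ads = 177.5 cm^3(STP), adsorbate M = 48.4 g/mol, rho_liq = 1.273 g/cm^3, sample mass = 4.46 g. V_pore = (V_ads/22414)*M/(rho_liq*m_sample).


Moles adsorbed n = V_ads / 22414 = 177.5 / 22414 = 7.919158e-03 mol
Liquid volume V_liq = n * M / rho_liq = 7.919158e-03 * 48.4 / 1.273 = 0.30109 cm^3
Specific pore volume V_pore = V_liq / m_sample = 0.30109 / 4.46
V_pore = 0.0675 cm^3/g

0.0675


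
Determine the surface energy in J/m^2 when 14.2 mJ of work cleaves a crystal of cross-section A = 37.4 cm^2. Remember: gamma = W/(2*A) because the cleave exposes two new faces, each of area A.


Convert: A = 37.4 cm^2 = 0.00374 m^2, W = 14.2 mJ = 0.0142 J
Cleaving exposes two faces of area A, so total new surface = 2*A and gamma = W / (2*A)
gamma = 0.0142 / (2 * 0.00374)
gamma = 1.898 J/m^2

1.898


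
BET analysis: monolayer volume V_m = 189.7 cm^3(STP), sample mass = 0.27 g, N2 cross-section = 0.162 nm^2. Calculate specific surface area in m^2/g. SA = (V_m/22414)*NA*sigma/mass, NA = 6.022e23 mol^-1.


Number of moles in monolayer = V_m / 22414 = 189.7 / 22414 = 0.00846346
Number of molecules = moles * NA = 0.00846346 * 6.022e23
SA = molecules * sigma / mass
SA = (189.7 / 22414) * 6.022e23 * 0.162e-18 / 0.27
SA = 3058.0 m^2/g

3058.0


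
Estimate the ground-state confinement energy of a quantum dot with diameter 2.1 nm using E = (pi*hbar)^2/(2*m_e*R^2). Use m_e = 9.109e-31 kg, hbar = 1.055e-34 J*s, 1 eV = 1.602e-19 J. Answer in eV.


Radius R = 2.1/2 = 1.05 nm = 1.05e-09 m
E = (pi * 1.055e-34)^2 / (2 * 9.109e-31 * (1.05e-09)^2)
E(J) = 5.46922e-20
E = E(J) / 1.602e-19 = 0.3414 eV

0.3414


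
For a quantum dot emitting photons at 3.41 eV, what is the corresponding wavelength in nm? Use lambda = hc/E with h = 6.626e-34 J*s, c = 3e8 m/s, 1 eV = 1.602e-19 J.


Convert energy: E = 3.41 eV = 3.41 * 1.602e-19 = 5.46282e-19 J
lambda = h*c / E = 6.626e-34 * 3e8 / 5.46282e-19
lambda = 3.63878e-07 m = 363.9 nm

363.9
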